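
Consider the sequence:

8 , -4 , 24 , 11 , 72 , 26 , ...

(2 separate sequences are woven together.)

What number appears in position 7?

216

Split by position mod 2 into 2 tracks.
Track A = 8, 24, 72: geometric, ×3 each step.
Track B = -4, 11, 26: arithmetic, step +15.
Term 7 comes from track A (its 4th entry): 216.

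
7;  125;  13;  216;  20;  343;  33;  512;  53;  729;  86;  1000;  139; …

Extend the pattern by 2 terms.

1331, 225

The terms cycle through 2 interleaved subsequences.
Track A = 7, 13, 20, 33, 53, 86, 139: each term equals the sum of the previous two.
Track B = 125, 216, 343, 512, 729, 1000: the cubes 5³, 6³, 7³, ….
Position 14 → track B, term 7 = 1331.
The 15th slot belongs to track A; its 8th term is 225.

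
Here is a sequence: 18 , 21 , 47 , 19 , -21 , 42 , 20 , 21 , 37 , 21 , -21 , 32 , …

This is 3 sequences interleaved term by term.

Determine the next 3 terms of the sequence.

Read the sequence 3 terms at a time; column i is its own pattern.
Stream A: 18, 19, 20, 21 (arithmetic, step +1).
Stream B: 21, -21, 21, -21 (the oscillation 21·(−1)^(n+1)).
Stream C: 47, 42, 37, 32 (linear: a_n = 52 − 5·n).
Position 13 → stream A, term 5 = 22.
Position 14 falls in stream B as its term 5, giving 21.
Term 15 comes from stream C (its 5th entry): 27.

22, 21, 27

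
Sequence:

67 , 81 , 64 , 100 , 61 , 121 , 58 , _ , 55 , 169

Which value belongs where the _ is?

144

The terms cycle through 2 interleaved subsequences.
Stream A = 67, 64, 61, 58, 55: arithmetic, step −3.
Stream B = 81, 100, 121, ?, 169: perfect squares starting at 9².
Stream B's pattern makes the blank 144.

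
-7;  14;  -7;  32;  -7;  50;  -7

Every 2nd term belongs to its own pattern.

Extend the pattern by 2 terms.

Split by position mod 2 into 2 tracks.
Stream A = -7, -7, -7, -7: constant -7.
Stream B = 14, 32, 50: arithmetic with common difference +18.
Position 8 falls in stream B as its term 4, giving 68.
Position 9 falls in stream A as its term 5, giving -7.

68, -7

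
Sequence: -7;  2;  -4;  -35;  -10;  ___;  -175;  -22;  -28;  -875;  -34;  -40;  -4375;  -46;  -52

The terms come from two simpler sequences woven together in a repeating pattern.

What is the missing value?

-16

Positions follow the repeating pattern ABB; grouping by letter gives 2 tracks.
Track A: -7, -35, -175, -875, -4375. A geometric progression (common ratio 5).
Track B: 2, -4, -10, ?, -22, -28, -34, -40, -46, -52. Arithmetic, step −6.
The gap is track B's term 4; the rule gives -16.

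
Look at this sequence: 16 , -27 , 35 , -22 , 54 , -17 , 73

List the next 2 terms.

-12, 92

Split by position mod 2 into 2 tracks.
Stream A: 16, 35, 54, 73. Arithmetic with common difference +19.
Stream B: -27, -22, -17. Linear: a_n = -32 + 5·n.
Position 8 → stream B, term 4 = -12.
The 9th slot belongs to stream A; its 5th term is 92.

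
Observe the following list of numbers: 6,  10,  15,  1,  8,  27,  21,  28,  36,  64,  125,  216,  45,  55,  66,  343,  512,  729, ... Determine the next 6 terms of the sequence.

78, 91, 105, 1000, 1331, 1728

The slot pattern repeats as AAABBB (period 6), so there are 2 interleaved tracks.
Track A: 6, 10, 15, 21, 28, 36, 45, 55, 66. Triangular numbers starting at T_3.
Track B: 1, 8, 27, 64, 125, 216, 343, 512, 729. The cubes 1³, 2³, 3³, ….
Position 19 falls in track A as its term 10, giving 78.
The 20th slot belongs to track A; its 11th term is 91.
Position 21 → track A, term 12 = 105.
Position 22 falls in track B as its term 10, giving 1000.
Term 23 comes from track B (its 11th entry): 1331.
Position 24 → track B, term 12 = 1728.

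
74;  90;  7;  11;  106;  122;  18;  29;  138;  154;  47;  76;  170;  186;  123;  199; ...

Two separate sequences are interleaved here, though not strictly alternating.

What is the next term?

The slot pattern repeats as AABB (period 4), so there are 2 interleaved tracks.
Track A: 74, 90, 106, 122, 138, 154, 170, 186 — arithmetic, step +16.
Track B: 7, 11, 18, 29, 47, 76, 123, 199 — a Fibonacci-like recurrence a_n = a_{n-1} + a_{n-2}.
Position 17 → track A, term 9 = 202.

202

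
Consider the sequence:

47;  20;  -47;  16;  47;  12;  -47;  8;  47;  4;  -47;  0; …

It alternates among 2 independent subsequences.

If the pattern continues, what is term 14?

The terms cycle through 2 interleaved subsequences.
Subsequence A: 47, -47, 47, -47, 47, -47 (alternating ±47).
Subsequence B: 20, 16, 12, 8, 4, 0 (arithmetic, step −4).
Position 14 → subsequence B, term 7 = -4.

-4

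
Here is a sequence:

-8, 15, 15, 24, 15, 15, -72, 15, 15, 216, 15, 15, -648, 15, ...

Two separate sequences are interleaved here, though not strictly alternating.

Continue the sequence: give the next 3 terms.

Reading positions in blocks of 3 reveals the pattern ABB — 2 tracks woven together.
Stream A: -8, 24, -72, 216, -648 (a geometric progression (common ratio -3)).
Stream B: 15, 15, 15, 15, 15, 15, 15, 15, 15 (the constant sequence 15).
The 15th slot belongs to stream B; its 10th term is 15.
Position 16 → stream A, term 6 = 1944.
The 17th slot belongs to stream B; its 11th term is 15.

15, 1944, 15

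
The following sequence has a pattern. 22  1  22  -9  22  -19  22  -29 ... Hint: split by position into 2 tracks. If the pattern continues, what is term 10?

The terms cycle through 2 interleaved subsequences.
Track A: 22, 22, 22, 22 — always 22.
Track B: 1, -9, -19, -29 — arithmetic with common difference −10.
The 10th slot belongs to track B; its 5th term is -39.

-39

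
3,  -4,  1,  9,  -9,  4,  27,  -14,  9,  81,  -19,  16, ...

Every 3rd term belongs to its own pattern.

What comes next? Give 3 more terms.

243, -24, 25

Split by position mod 3 into 3 tracks.
Track A: 3, 9, 27, 81. Successive powers of 3.
Track B: -4, -9, -14, -19. Arithmetic, step −5.
Track C: 1, 4, 9, 16. Perfect squares starting at 1².
Term 13 comes from track A (its 5th entry): 243.
Term 14 comes from track B (its 5th entry): -24.
Position 15 falls in track C as its term 5, giving 25.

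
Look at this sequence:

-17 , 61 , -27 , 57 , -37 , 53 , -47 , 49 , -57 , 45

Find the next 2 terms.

The terms cycle through 2 interleaved subsequences.
Track A: -17, -27, -37, -47, -57. Linear: a_n = -7 − 10·n.
Track B: 61, 57, 53, 49, 45. Linear: a_n = 65 − 4·n.
The 11th slot belongs to track A; its 6th term is -67.
Position 12 falls in track B as its term 6, giving 41.

-67, 41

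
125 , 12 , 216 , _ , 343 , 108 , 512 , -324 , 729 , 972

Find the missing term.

Odd-indexed and even-indexed terms follow separate rules.
Subsequence A: 125, 216, 343, 512, 729 (the cubes 5³, 6³, 7³, …).
Subsequence B: 12, ?, 108, -324, 972 (multiplying by -3 each time).
So the missing entry in subsequence B is -36.

-36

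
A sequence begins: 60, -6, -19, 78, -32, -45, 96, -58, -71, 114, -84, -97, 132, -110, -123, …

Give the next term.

Reading positions in blocks of 3 reveals the pattern ABB — 2 tracks woven together.
Subsequence A: 60, 78, 96, 114, 132 (arithmetic with common difference +18).
Subsequence B: -6, -19, -32, -45, -58, -71, -84, -97, -110, -123 (arithmetic, step −13).
Position 16 falls in subsequence A as its term 6, giving 150.

150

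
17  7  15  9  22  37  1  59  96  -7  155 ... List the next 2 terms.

Positions follow the repeating pattern ABB; grouping by letter gives 2 tracks.
Track A: 17, 9, 1, -7. Linear: a_n = 25 − 8·n.
Track B: 7, 15, 22, 37, 59, 96, 155. Each term equals the sum of the previous two.
Term 12 comes from track B (its 8th entry): 251.
Position 13 falls in track A as its term 5, giving -15.

251, -15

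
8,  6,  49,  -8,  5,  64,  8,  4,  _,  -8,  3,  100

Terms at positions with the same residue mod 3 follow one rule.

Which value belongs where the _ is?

Read the sequence 3 terms at a time; column i is its own pattern.
Track A: 8, -8, 8, -8. Alternating ±8.
Track B: 6, 5, 4, 3. Subtracting 1 each time.
Track C: 49, 64, ?, 100. Perfect squares starting at 7².
Track C's pattern makes the blank 81.

81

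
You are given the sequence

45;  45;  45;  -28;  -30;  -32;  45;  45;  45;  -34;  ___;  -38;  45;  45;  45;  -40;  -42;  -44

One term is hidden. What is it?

Positions follow the repeating pattern AAABBB; grouping by letter gives 2 tracks.
Track A: 45, 45, 45, 45, 45, 45, 45, 45, 45. The constant sequence 45.
Track B: -28, -30, -32, -34, ?, -38, -40, -42, -44. Subtracting 2 each time.
Filling track B at index 5 by its rule yields -36.

-36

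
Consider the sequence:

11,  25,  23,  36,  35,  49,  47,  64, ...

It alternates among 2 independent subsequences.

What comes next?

Odd-indexed and even-indexed terms follow separate rules.
Track A = 11, 23, 35, 47: adding 12 each time.
Track B = 25, 36, 49, 64: perfect squares starting at 5².
The 9th slot belongs to track A; its 5th term is 59.

59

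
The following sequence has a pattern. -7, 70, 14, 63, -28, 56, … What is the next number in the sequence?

56

Taking every 2nd term gives 2 separate tracks.
Subsequence A: -7, 14, -28. Geometric, ×-2 each step.
Subsequence B: 70, 63, 56. Arithmetic with common difference −7.
Position 7 → subsequence A, term 4 = 56.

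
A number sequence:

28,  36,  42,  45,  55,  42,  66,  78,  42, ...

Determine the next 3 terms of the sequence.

91, 105, 42

Positions follow the repeating pattern AAB; grouping by letter gives 2 tracks.
Stream A: 28, 36, 45, 55, 66, 78 — triangular numbers n(n+1)/2 for n = 7, 8, ….
Stream B: 42, 42, 42 — always 42.
Term 10 comes from stream A (its 7th entry): 91.
The 11th slot belongs to stream A; its 8th term is 105.
Term 12 comes from stream B (its 4th entry): 42.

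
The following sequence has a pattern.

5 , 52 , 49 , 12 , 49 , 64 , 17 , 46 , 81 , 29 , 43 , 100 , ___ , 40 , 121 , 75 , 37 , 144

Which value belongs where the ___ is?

46

Taking every 3rd term gives 3 separate tracks.
Track A: 5, 12, 17, 29, ?, 75. Fibonacci-style (each term is the sum of the two before it).
Track B: 52, 49, 46, 43, 40, 37. Arithmetic, step −3.
Track C: 49, 64, 81, 100, 121, 144. Consecutive squares n² from n = 7.
So the missing entry in track A is 46.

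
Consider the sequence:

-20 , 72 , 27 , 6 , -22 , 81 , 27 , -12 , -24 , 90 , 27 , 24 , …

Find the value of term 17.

The terms cycle through 4 interleaved subsequences.
Stream A: -20, -22, -24 (arithmetic with common difference −2).
Stream B: 72, 81, 90 (adding 9 each time).
Stream C: 27, 27, 27 (always 27).
Stream D: 6, -12, 24 (a geometric progression (common ratio -2)).
Position 17 falls in stream A as its term 5, giving -28.

-28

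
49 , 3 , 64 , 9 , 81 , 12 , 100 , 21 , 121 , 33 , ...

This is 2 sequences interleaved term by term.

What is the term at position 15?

196

Split by position mod 2 into 2 tracks.
Stream A = 49, 64, 81, 100, 121: perfect squares starting at 7².
Stream B = 3, 9, 12, 21, 33: Fibonacci-style (each term is the sum of the two before it).
Position 15 falls in stream A as its term 8, giving 196.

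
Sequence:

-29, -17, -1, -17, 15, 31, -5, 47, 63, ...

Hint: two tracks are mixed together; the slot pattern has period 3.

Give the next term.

7

The slot pattern repeats as ABB (period 3), so there are 2 interleaved tracks.
Subsequence A: -29, -17, -5 (arithmetic, step +12).
Subsequence B: -17, -1, 15, 31, 47, 63 (arithmetic with common difference +16).
Position 10 falls in subsequence A as its term 4, giving 7.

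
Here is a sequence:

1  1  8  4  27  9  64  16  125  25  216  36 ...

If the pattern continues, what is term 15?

512

Positions 1, 3, 5, … form one subsequence and positions 2, 4, 6, … form another.
Stream A: 1, 8, 27, 64, 125, 216. The cubes 1³, 2³, 3³, ….
Stream B: 1, 4, 9, 16, 25, 36. Consecutive squares n² from n = 1.
Position 15 falls in stream A as its term 8, giving 512.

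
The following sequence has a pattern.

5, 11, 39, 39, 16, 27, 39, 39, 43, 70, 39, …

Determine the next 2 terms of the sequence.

39, 113

Positions follow the repeating pattern AABB; grouping by letter gives 2 tracks.
Stream A: 5, 11, 16, 27, 43, 70 — each term equals the sum of the previous two.
Stream B: 39, 39, 39, 39, 39 — always 39.
Term 12 comes from stream B (its 6th entry): 39.
The 13th slot belongs to stream A; its 7th term is 113.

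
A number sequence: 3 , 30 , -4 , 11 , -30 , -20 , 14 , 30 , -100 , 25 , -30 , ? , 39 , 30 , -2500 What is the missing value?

-500

Taking every 3rd term gives 3 separate tracks.
Subsequence A: 3, 11, 14, 25, 39 (each term equals the sum of the previous two).
Subsequence B: 30, -30, 30, -30, 30 (the oscillation 30·(−1)^(n+1)).
Subsequence C: -4, -20, -100, ?, -2500 (geometric with ratio 5).
Subsequence C's pattern makes the blank -500.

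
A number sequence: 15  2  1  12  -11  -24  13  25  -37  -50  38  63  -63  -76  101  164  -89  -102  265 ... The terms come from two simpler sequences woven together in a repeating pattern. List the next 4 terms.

429, -115, -128, 694

Reading positions in blocks of 4 reveals the pattern AABB — 2 tracks woven together.
Stream A: 15, 2, -11, -24, -37, -50, -63, -76, -89, -102. Subtracting 13 each time.
Stream B: 1, 12, 13, 25, 38, 63, 101, 164, 265. Each term equals the sum of the previous two.
Term 20 comes from stream B (its 10th entry): 429.
Position 21 → stream A, term 11 = -115.
The 22nd slot belongs to stream A; its 12th term is -128.
Position 23 falls in stream B as its term 11, giving 694.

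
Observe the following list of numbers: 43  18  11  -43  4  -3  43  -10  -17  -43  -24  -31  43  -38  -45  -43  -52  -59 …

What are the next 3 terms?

43, -66, -73

Positions follow the repeating pattern ABB; grouping by letter gives 2 tracks.
Track A = 43, -43, 43, -43, 43, -43: alternating ±43.
Track B = 18, 11, 4, -3, -10, -17, -24, -31, -38, -45, -52, -59: arithmetic with common difference −7.
Position 19 → track A, term 7 = 43.
Position 20 falls in track B as its term 13, giving -66.
Position 21 falls in track B as its term 14, giving -73.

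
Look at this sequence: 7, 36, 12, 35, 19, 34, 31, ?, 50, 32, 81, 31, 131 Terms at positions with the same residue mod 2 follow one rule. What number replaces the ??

33

Odd-indexed and even-indexed terms follow separate rules.
Track A is 7, 12, 19, 31, 50, 81, 131, which is each term equals the sum of the previous two.
Track B is 36, 35, 34, ?, 32, 31, which is linear: a_n = 37 − n.
Filling track B at index 4 by its rule yields 33.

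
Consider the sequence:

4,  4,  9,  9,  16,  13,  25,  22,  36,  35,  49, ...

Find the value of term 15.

81

Odd-indexed and even-indexed terms follow separate rules.
Stream A: 4, 9, 16, 25, 36, 49 — the squares 2², 3², 4², ….
Stream B: 4, 9, 13, 22, 35 — Fibonacci-style (each term is the sum of the two before it).
The 15th slot belongs to stream A; its 8th term is 81.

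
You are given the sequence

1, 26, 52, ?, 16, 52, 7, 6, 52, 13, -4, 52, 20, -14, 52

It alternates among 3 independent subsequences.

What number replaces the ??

Split by position mod 3: positions 1, 4, 7, … form one track, and each other residue class forms its own.
Track A: 1, ?, 7, 13, 20. Each term equals the sum of the previous two.
Track B: 26, 16, 6, -4, -14. Linear: a_n = 36 − 10·n.
Track C: 52, 52, 52, 52, 52. Always 52.
Track A's pattern makes the blank 6.

6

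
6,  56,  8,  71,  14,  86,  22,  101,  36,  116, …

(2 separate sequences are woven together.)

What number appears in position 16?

Odd-indexed and even-indexed terms follow separate rules.
Track A = 6, 8, 14, 22, 36: Fibonacci-style (each term is the sum of the two before it).
Track B = 56, 71, 86, 101, 116: arithmetic, step +15.
Term 16 comes from track B (its 8th entry): 161.

161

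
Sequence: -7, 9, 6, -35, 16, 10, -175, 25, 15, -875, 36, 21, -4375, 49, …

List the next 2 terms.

28, -21875

The terms cycle through 3 interleaved subsequences.
Track A: -7, -35, -175, -875, -4375 — geometric, ×5 each step.
Track B: 9, 16, 25, 36, 49 — the squares 3², 4², 5², ….
Track C: 6, 10, 15, 21 — the triangular numbers T_3, T_4, ….
Position 15 → track C, term 5 = 28.
Term 16 comes from track A (its 6th entry): -21875.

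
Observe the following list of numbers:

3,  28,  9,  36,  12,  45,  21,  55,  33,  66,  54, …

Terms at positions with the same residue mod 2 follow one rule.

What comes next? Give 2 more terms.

Taking every 2nd term gives 2 separate tracks.
Track A: 3, 9, 12, 21, 33, 54. Each term equals the sum of the previous two.
Track B: 28, 36, 45, 55, 66. Triangular numbers n(n+1)/2 for n = 7, 8, ….
Term 12 comes from track B (its 6th entry): 78.
Position 13 → track A, term 7 = 87.

78, 87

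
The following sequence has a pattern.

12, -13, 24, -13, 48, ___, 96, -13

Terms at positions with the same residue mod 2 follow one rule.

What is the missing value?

Positions 1, 3, 5, … form one subsequence and positions 2, 4, 6, … form another.
Track A: 12, 24, 48, 96 — geometric, ×2 each step.
Track B: -13, -13, ?, -13 — constant -13.
The gap is track B's term 3; the rule gives -13.

-13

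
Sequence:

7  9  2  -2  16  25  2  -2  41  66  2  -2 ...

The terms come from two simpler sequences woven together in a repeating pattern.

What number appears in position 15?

The slot pattern repeats as AABB (period 4), so there are 2 interleaved tracks.
Stream A is 7, 9, 16, 25, 41, 66, which is Fibonacci-style (each term is the sum of the two before it).
Stream B is 2, -2, 2, -2, 2, -2, which is oscillating between 2 and -2.
The 15th slot belongs to stream B; its 7th term is 2.

2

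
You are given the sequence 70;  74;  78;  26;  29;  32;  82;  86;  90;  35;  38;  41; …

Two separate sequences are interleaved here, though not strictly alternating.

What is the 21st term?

The slot pattern repeats as AAABBB (period 6), so there are 2 interleaved tracks.
Subsequence A is 70, 74, 78, 82, 86, 90, which is arithmetic with common difference +4.
Subsequence B is 26, 29, 32, 35, 38, 41, which is linear: a_n = 23 + 3·n.
Position 21 → subsequence A, term 12 = 114.

114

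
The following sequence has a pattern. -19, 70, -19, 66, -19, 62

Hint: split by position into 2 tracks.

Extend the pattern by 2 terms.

-19, 58

Positions 1, 3, 5, … form one subsequence and positions 2, 4, 6, … form another.
Track A = -19, -19, -19: always -19.
Track B = 70, 66, 62: linear: a_n = 74 − 4·n.
The 7th slot belongs to track A; its 4th term is -19.
Term 8 comes from track B (its 4th entry): 58.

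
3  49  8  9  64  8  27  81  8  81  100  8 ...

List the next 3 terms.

Split by position mod 3: positions 1, 4, 7, … form one track, and each other residue class forms its own.
Track A: 3, 9, 27, 81. Powers 3^1, 3^2, 3^3, ….
Track B: 49, 64, 81, 100. The squares 7², 8², 9², ….
Track C: 8, 8, 8, 8. The constant sequence 8.
Position 13 falls in track A as its term 5, giving 243.
Position 14 → track B, term 5 = 121.
The 15th slot belongs to track C; its 5th term is 8.

243, 121, 8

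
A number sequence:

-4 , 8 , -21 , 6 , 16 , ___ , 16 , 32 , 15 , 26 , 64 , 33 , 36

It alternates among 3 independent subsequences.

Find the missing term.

-3

Split by position mod 3: positions 1, 4, 7, … form one track, and each other residue class forms its own.
Stream A: -4, 6, 16, 26, 36. Arithmetic, step +10.
Stream B: 8, 16, 32, 64. Successive powers of 2.
Stream C: -21, ?, 15, 33. Linear: a_n = -39 + 18·n.
Filling stream C at index 2 by its rule yields -3.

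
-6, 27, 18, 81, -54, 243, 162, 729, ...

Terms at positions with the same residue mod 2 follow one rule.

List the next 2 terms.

The terms cycle through 2 interleaved subsequences.
Track A: -6, 18, -54, 162. Multiplying by -3 each time.
Track B: 27, 81, 243, 729. Powers of 3.
The 9th slot belongs to track A; its 5th term is -486.
Term 10 comes from track B (its 5th entry): 2187.

-486, 2187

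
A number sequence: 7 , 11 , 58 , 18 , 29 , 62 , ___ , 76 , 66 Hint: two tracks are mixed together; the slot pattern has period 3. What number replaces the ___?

Reading positions in blocks of 3 reveals the pattern AAB — 2 tracks woven together.
Track A is 7, 11, 18, 29, ?, 76, which is a Fibonacci-like recurrence a_n = a_{n-1} + a_{n-2}.
Track B is 58, 62, 66, which is arithmetic with common difference +4.
The gap is track A's term 5; the rule gives 47.

47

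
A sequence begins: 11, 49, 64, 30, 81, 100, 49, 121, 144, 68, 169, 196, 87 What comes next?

225

Reading positions in blocks of 3 reveals the pattern ABB — 2 tracks woven together.
Track A is 11, 30, 49, 68, 87, which is adding 19 each time.
Track B is 49, 64, 81, 100, 121, 144, 169, 196, which is perfect squares starting at 7².
The 14th slot belongs to track B; its 9th term is 225.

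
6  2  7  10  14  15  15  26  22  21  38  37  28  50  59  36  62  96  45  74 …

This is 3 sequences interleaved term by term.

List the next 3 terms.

155, 55, 86

Split by position mod 3 into 3 tracks.
Subsequence A = 6, 10, 15, 21, 28, 36, 45: triangular numbers starting at T_3.
Subsequence B = 2, 14, 26, 38, 50, 62, 74: adding 12 each time.
Subsequence C = 7, 15, 22, 37, 59, 96: Fibonacci-style (each term is the sum of the two before it).
Position 21 falls in subsequence C as its term 7, giving 155.
Position 22 → subsequence A, term 8 = 55.
Term 23 comes from subsequence B (its 8th entry): 86.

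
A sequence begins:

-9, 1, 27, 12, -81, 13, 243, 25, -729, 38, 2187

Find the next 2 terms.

Odd-indexed and even-indexed terms follow separate rules.
Track A is -9, 27, -81, 243, -729, 2187, which is a geometric progression (common ratio -3).
Track B is 1, 12, 13, 25, 38, which is Fibonacci-style (each term is the sum of the two before it).
Position 12 falls in track B as its term 6, giving 63.
Term 13 comes from track A (its 7th entry): -6561.

63, -6561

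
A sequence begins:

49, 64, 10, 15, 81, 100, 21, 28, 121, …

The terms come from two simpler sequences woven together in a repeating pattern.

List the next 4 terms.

Positions follow the repeating pattern AABB; grouping by letter gives 2 tracks.
Subsequence A = 49, 64, 81, 100, 121: perfect squares starting at 7².
Subsequence B = 10, 15, 21, 28: triangular numbers n(n+1)/2 for n = 4, 5, ….
The 10th slot belongs to subsequence A; its 6th term is 144.
Position 11 → subsequence B, term 5 = 36.
Position 12 → subsequence B, term 6 = 45.
Term 13 comes from subsequence A (its 7th entry): 169.

144, 36, 45, 169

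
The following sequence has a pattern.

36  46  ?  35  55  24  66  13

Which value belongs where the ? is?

Odd-indexed and even-indexed terms follow separate rules.
Track A = 36, ?, 55, 66: the triangular numbers T_8, T_9, ….
Track B = 46, 35, 24, 13: linear: a_n = 57 − 11·n.
So the missing entry in track A is 45.

45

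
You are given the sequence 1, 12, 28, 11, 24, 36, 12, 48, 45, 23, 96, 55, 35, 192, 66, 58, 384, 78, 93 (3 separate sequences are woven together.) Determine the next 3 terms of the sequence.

768, 91, 151

The terms cycle through 3 interleaved subsequences.
Track A: 1, 11, 12, 23, 35, 58, 93 — a Fibonacci-like recurrence a_n = a_{n-1} + a_{n-2}.
Track B: 12, 24, 48, 96, 192, 384 — a geometric progression (common ratio 2).
Track C: 28, 36, 45, 55, 66, 78 — the triangular numbers T_7, T_8, ….
The 20th slot belongs to track B; its 7th term is 768.
Position 21 falls in track C as its term 7, giving 91.
Position 22 falls in track A as its term 8, giving 151.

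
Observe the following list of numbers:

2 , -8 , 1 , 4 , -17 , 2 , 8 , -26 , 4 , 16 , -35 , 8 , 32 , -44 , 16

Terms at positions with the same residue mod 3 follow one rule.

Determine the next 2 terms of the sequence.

64, -53

Read the sequence 3 terms at a time; column i is its own pattern.
Track A: 2, 4, 8, 16, 32 (successive powers of 2).
Track B: -8, -17, -26, -35, -44 (linear: a_n = 1 − 9·n).
Track C: 1, 2, 4, 8, 16 (geometric, ×2 each step).
Term 16 comes from track A (its 6th entry): 64.
Term 17 comes from track B (its 6th entry): -53.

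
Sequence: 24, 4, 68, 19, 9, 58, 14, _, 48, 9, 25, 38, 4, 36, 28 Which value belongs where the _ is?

16

Split by position mod 3 into 3 tracks.
Track A: 24, 19, 14, 9, 4 (arithmetic with common difference −5).
Track B: 4, 9, ?, 25, 36 (the squares 2², 3², 4², …).
Track C: 68, 58, 48, 38, 28 (arithmetic, step −10).
Track B's pattern makes the blank 16.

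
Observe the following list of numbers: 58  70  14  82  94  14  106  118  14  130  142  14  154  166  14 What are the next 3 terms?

Reading positions in blocks of 3 reveals the pattern AAB — 2 tracks woven together.
Track A: 58, 70, 82, 94, 106, 118, 130, 142, 154, 166. Arithmetic, step +12.
Track B: 14, 14, 14, 14, 14. The constant sequence 14.
Term 16 comes from track A (its 11th entry): 178.
Position 17 falls in track A as its term 12, giving 190.
Position 18 → track B, term 6 = 14.

178, 190, 14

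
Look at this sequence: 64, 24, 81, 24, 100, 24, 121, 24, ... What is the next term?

Split by position mod 2 into 2 tracks.
Track A: 64, 81, 100, 121. The squares 8², 9², 10², ….
Track B: 24, 24, 24, 24. The constant sequence 24.
The 9th slot belongs to track A; its 5th term is 144.

144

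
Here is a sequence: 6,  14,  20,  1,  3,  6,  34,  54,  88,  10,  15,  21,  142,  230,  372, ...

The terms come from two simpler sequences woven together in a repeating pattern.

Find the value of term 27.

Positions follow the repeating pattern AAABBB; grouping by letter gives 2 tracks.
Subsequence A: 6, 14, 20, 34, 54, 88, 142, 230, 372. Each term equals the sum of the previous two.
Subsequence B: 1, 3, 6, 10, 15, 21. Triangular numbers starting at T_1.
Term 27 comes from subsequence A (its 15th entry): 6676.

6676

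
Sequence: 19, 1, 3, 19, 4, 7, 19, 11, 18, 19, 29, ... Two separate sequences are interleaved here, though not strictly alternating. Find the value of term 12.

47

The slot pattern repeats as ABB (period 3), so there are 2 interleaved tracks.
Track A = 19, 19, 19, 19: always 19.
Track B = 1, 3, 4, 7, 11, 18, 29: Fibonacci-style (each term is the sum of the two before it).
Position 12 → track B, term 8 = 47.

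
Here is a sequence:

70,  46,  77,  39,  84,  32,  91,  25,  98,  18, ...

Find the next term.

The terms cycle through 2 interleaved subsequences.
Track A: 70, 77, 84, 91, 98. Adding 7 each time.
Track B: 46, 39, 32, 25, 18. Subtracting 7 each time.
Position 11 falls in track A as its term 6, giving 105.

105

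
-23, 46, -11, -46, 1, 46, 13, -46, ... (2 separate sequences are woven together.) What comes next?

25

Positions 1, 3, 5, … form one subsequence and positions 2, 4, 6, … form another.
Subsequence A = -23, -11, 1, 13: linear: a_n = -35 + 12·n.
Subsequence B = 46, -46, 46, -46: alternating ±46.
Term 9 comes from subsequence A (its 5th entry): 25.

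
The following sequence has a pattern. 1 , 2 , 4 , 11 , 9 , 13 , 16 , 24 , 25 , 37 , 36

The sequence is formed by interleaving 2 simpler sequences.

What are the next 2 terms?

61, 49

Taking every 2nd term gives 2 separate tracks.
Subsequence A = 1, 4, 9, 16, 25, 36: the squares 1², 2², 3², ….
Subsequence B = 2, 11, 13, 24, 37: each term equals the sum of the previous two.
The 12th slot belongs to subsequence B; its 6th term is 61.
The 13th slot belongs to subsequence A; its 7th term is 49.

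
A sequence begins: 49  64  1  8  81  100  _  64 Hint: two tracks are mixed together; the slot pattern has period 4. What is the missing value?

27

Reading positions in blocks of 4 reveals the pattern AABB — 2 tracks woven together.
Track A is 49, 64, 81, 100, which is the squares 7², 8², 9², ….
Track B is 1, 8, ?, 64, which is the cubes 1³, 2³, 3³, ….
Filling track B at index 3 by its rule yields 27.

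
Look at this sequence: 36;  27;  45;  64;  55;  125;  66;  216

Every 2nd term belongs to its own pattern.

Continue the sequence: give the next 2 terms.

The terms cycle through 2 interleaved subsequences.
Track A is 36, 45, 55, 66, which is the triangular numbers T_8, T_9, ….
Track B is 27, 64, 125, 216, which is the cubes 3³, 4³, 5³, ….
Position 9 falls in track A as its term 5, giving 78.
Position 10 falls in track B as its term 5, giving 343.

78, 343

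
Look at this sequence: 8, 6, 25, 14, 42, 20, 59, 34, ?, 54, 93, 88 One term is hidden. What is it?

76

The terms cycle through 2 interleaved subsequences.
Track A = 8, 25, 42, 59, ?, 93: linear: a_n = -9 + 17·n.
Track B = 6, 14, 20, 34, 54, 88: Fibonacci-style (each term is the sum of the two before it).
Filling track A at index 5 by its rule yields 76.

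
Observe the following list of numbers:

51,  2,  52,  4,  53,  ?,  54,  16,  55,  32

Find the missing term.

The terms cycle through 2 interleaved subsequences.
Track A: 51, 52, 53, 54, 55. Arithmetic with common difference +1.
Track B: 2, 4, ?, 16, 32. Powers 2^1, 2^2, 2^3, ….
The gap is track B's term 3; the rule gives 8.

8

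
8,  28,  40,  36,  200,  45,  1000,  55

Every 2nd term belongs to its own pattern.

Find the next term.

5000

Odd-indexed and even-indexed terms follow separate rules.
Track A: 8, 40, 200, 1000 — geometric, ×5 each step.
Track B: 28, 36, 45, 55 — triangular numbers n(n+1)/2 for n = 7, 8, ….
Term 9 comes from track A (its 5th entry): 5000.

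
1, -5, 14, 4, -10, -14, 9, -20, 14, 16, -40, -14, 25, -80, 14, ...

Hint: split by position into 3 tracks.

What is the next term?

Split by position mod 3 into 3 tracks.
Track A: 1, 4, 9, 16, 25 — consecutive squares n² from n = 1.
Track B: -5, -10, -20, -40, -80 — geometric, ×2 each step.
Track C: 14, -14, 14, -14, 14 — oscillating between 14 and -14.
The 16th slot belongs to track A; its 6th term is 36.

36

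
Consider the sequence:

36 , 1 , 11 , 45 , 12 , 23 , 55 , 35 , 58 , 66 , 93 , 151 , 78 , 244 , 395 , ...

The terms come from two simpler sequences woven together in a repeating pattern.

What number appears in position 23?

Positions follow the repeating pattern ABB; grouping by letter gives 2 tracks.
Stream A: 36, 45, 55, 66, 78 (triangular numbers n(n+1)/2 for n = 8, 9, …).
Stream B: 1, 11, 12, 23, 35, 58, 93, 151, 244, 395 (each term equals the sum of the previous two).
Position 23 falls in stream B as its term 15, giving 4380.

4380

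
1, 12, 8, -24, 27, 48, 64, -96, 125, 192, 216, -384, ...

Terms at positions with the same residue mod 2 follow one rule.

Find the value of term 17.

729

Taking every 2nd term gives 2 separate tracks.
Stream A: 1, 8, 27, 64, 125, 216 (perfect cubes starting at 1³).
Stream B: 12, -24, 48, -96, 192, -384 (multiplying by -2 each time).
The 17th slot belongs to stream A; its 9th term is 729.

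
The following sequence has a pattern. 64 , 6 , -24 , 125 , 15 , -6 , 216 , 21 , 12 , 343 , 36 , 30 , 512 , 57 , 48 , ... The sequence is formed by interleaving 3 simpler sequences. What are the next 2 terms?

Split by position mod 3 into 3 tracks.
Track A: 64, 125, 216, 343, 512 — perfect cubes starting at 4³.
Track B: 6, 15, 21, 36, 57 — Fibonacci-style (each term is the sum of the two before it).
Track C: -24, -6, 12, 30, 48 — linear: a_n = -42 + 18·n.
The 16th slot belongs to track A; its 6th term is 729.
Position 17 → track B, term 6 = 93.

729, 93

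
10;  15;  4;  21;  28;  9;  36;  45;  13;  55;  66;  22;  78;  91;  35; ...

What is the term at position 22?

Positions follow the repeating pattern AAB; grouping by letter gives 2 tracks.
Stream A is 10, 15, 21, 28, 36, 45, 55, 66, 78, 91, which is triangular numbers n(n+1)/2 for n = 4, 5, ….
Stream B is 4, 9, 13, 22, 35, which is each term equals the sum of the previous two.
Position 22 → stream A, term 15 = 171.

171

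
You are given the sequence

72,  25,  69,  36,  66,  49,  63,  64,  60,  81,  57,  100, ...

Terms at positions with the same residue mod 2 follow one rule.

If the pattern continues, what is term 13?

The terms cycle through 2 interleaved subsequences.
Track A: 72, 69, 66, 63, 60, 57. Linear: a_n = 75 − 3·n.
Track B: 25, 36, 49, 64, 81, 100. Consecutive squares n² from n = 5.
Term 13 comes from track A (its 7th entry): 54.

54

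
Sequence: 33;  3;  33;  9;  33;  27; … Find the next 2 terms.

Taking every 2nd term gives 2 separate tracks.
Subsequence A: 33, 33, 33 — the constant sequence 33.
Subsequence B: 3, 9, 27 — powers 3^1, 3^2, 3^3, ….
Position 7 → subsequence A, term 4 = 33.
Term 8 comes from subsequence B (its 4th entry): 81.

33, 81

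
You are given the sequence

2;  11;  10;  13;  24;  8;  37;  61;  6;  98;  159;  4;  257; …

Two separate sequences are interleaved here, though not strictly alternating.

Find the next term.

416

Positions follow the repeating pattern AAB; grouping by letter gives 2 tracks.
Track A: 2, 11, 13, 24, 37, 61, 98, 159, 257. Each term equals the sum of the previous two.
Track B: 10, 8, 6, 4. Arithmetic with common difference −2.
The 14th slot belongs to track A; its 10th term is 416.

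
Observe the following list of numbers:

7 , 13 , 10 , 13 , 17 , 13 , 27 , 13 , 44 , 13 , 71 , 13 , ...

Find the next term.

Taking every 2nd term gives 2 separate tracks.
Track A: 7, 10, 17, 27, 44, 71 (a Fibonacci-like recurrence a_n = a_{n-1} + a_{n-2}).
Track B: 13, 13, 13, 13, 13, 13 (constant 13).
Position 13 falls in track A as its term 7, giving 115.

115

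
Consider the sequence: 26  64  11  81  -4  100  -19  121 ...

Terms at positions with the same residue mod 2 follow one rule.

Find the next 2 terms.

Odd-indexed and even-indexed terms follow separate rules.
Stream A: 26, 11, -4, -19 — arithmetic with common difference −15.
Stream B: 64, 81, 100, 121 — consecutive squares n² from n = 8.
The 9th slot belongs to stream A; its 5th term is -34.
Term 10 comes from stream B (its 5th entry): 144.

-34, 144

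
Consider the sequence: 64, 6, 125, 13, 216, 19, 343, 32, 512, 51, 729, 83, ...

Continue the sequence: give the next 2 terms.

1000, 134

Taking every 2nd term gives 2 separate tracks.
Subsequence A: 64, 125, 216, 343, 512, 729 — the cubes 4³, 5³, 6³, ….
Subsequence B: 6, 13, 19, 32, 51, 83 — Fibonacci-style (each term is the sum of the two before it).
The 13th slot belongs to subsequence A; its 7th term is 1000.
Position 14 → subsequence B, term 7 = 134.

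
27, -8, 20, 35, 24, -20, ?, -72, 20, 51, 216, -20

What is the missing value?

43

Read the sequence 3 terms at a time; column i is its own pattern.
Track A: 27, 35, ?, 51 (arithmetic with common difference +8).
Track B: -8, 24, -72, 216 (multiplying by -3 each time).
Track C: 20, -20, 20, -20 (alternating ±20).
The gap is track A's term 3; the rule gives 43.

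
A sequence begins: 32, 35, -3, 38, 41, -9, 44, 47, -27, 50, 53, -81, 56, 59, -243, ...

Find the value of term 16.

62

Positions follow the repeating pattern AAB; grouping by letter gives 2 tracks.
Stream A: 32, 35, 38, 41, 44, 47, 50, 53, 56, 59 (linear: a_n = 29 + 3·n).
Stream B: -3, -9, -27, -81, -243 (multiplying by 3 each time).
Term 16 comes from stream A (its 11th entry): 62.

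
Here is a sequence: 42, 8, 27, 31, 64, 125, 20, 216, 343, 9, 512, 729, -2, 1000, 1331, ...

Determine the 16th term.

-13

Positions follow the repeating pattern ABB; grouping by letter gives 2 tracks.
Stream A is 42, 31, 20, 9, -2, which is arithmetic, step −11.
Stream B is 8, 27, 64, 125, 216, 343, 512, 729, 1000, 1331, which is consecutive cubes n³ from n = 2.
Position 16 → stream A, term 6 = -13.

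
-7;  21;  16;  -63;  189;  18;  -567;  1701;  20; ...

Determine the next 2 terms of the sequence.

-5103, 15309

The slot pattern repeats as AAB (period 3), so there are 2 interleaved tracks.
Track A: -7, 21, -63, 189, -567, 1701. A geometric progression (common ratio -3).
Track B: 16, 18, 20. Arithmetic, step +2.
The 10th slot belongs to track A; its 7th term is -5103.
Term 11 comes from track A (its 8th entry): 15309.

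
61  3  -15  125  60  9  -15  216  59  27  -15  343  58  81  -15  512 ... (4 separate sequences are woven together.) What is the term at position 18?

Split by position mod 4: positions 1, 5, 9, … form one track, and each other residue class forms its own.
Track A = 61, 60, 59, 58: linear: a_n = 62 − n.
Track B = 3, 9, 27, 81: geometric, ×3 each step.
Track C = -15, -15, -15, -15: constant -15.
Track D = 125, 216, 343, 512: perfect cubes starting at 5³.
Position 18 → track B, term 5 = 243.

243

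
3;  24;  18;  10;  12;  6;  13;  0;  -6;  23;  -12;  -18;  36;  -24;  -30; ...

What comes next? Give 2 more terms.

59, -36

Positions follow the repeating pattern ABB; grouping by letter gives 2 tracks.
Stream A: 3, 10, 13, 23, 36 (Fibonacci-style (each term is the sum of the two before it)).
Stream B: 24, 18, 12, 6, 0, -6, -12, -18, -24, -30 (arithmetic, step −6).
Term 16 comes from stream A (its 6th entry): 59.
The 17th slot belongs to stream B; its 11th term is -36.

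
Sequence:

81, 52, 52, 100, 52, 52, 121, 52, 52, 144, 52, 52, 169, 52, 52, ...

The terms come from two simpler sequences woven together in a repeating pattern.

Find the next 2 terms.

Reading positions in blocks of 3 reveals the pattern ABB — 2 tracks woven together.
Stream A = 81, 100, 121, 144, 169: consecutive squares n² from n = 9.
Stream B = 52, 52, 52, 52, 52, 52, 52, 52, 52, 52: always 52.
Position 16 → stream A, term 6 = 196.
The 17th slot belongs to stream B; its 11th term is 52.

196, 52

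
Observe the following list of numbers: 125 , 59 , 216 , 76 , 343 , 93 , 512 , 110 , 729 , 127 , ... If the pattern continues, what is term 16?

178

Split by position mod 2 into 2 tracks.
Subsequence A = 125, 216, 343, 512, 729: perfect cubes starting at 5³.
Subsequence B = 59, 76, 93, 110, 127: arithmetic with common difference +17.
The 16th slot belongs to subsequence B; its 8th term is 178.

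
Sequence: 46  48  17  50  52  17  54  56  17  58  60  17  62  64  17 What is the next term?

Reading positions in blocks of 3 reveals the pattern AAB — 2 tracks woven together.
Stream A = 46, 48, 50, 52, 54, 56, 58, 60, 62, 64: arithmetic with common difference +2.
Stream B = 17, 17, 17, 17, 17: always 17.
Position 16 → stream A, term 11 = 66.

66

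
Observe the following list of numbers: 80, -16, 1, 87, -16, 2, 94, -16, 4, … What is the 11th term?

Read the sequence 3 terms at a time; column i is its own pattern.
Track A is 80, 87, 94, which is linear: a_n = 73 + 7·n.
Track B is -16, -16, -16, which is constant -16.
Track C is 1, 2, 4, which is powers of 2.
The 11th slot belongs to track B; its 4th term is -16.

-16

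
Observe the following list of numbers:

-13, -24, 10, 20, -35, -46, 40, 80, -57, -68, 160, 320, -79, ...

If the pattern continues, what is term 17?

The slot pattern repeats as AABB (period 4), so there are 2 interleaved tracks.
Track A: -13, -24, -35, -46, -57, -68, -79. Subtracting 11 each time.
Track B: 10, 20, 40, 80, 160, 320. Multiplying by 2 each time.
Position 17 → track A, term 9 = -101.

-101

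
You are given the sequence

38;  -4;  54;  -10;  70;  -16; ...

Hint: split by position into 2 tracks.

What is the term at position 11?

118

Odd-indexed and even-indexed terms follow separate rules.
Track A = 38, 54, 70: adding 16 each time.
Track B = -4, -10, -16: linear: a_n = 2 − 6·n.
Position 11 → track A, term 6 = 118.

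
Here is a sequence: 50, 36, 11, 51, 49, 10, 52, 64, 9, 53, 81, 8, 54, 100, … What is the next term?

The terms cycle through 3 interleaved subsequences.
Subsequence A: 50, 51, 52, 53, 54 (linear: a_n = 49 + n).
Subsequence B: 36, 49, 64, 81, 100 (consecutive squares n² from n = 6).
Subsequence C: 11, 10, 9, 8 (linear: a_n = 12 − n).
Term 15 comes from subsequence C (its 5th entry): 7.

7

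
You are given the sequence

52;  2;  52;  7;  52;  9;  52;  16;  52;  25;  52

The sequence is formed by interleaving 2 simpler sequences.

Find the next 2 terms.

Split by position mod 2 into 2 tracks.
Track A is 52, 52, 52, 52, 52, 52, which is constant 52.
Track B is 2, 7, 9, 16, 25, which is Fibonacci-style (each term is the sum of the two before it).
Term 12 comes from track B (its 6th entry): 41.
The 13th slot belongs to track A; its 7th term is 52.

41, 52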